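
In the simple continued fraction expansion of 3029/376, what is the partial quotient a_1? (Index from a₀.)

3029 = 8·376 + 21   →  a_0 = 8
376 = 17·21 + 19   →  a_1 = 17

17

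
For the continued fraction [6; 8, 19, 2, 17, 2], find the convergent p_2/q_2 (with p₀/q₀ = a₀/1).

937/153

Using pₖ = aₖpₖ₋₁ + pₖ₋₂, qₖ = aₖqₖ₋₁ + qₖ₋₂ (with p₋₁=1, p₋₂=0, q₋₁=0, q₋₂=1):
  k=0: a=6, p=6, q=1
  k=1: a=8, p=49, q=8
  k=2: a=19, p=937, q=153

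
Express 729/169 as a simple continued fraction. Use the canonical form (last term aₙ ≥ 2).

[4; 3, 5, 3, 3]

729 = 4×169 + 53
169 = 3×53 + 10
53 = 5×10 + 3
10 = 3×3 + 1
3 = 3×1 + 0  (stop)
So 729/169 = [4; 3, 5, 3, 3].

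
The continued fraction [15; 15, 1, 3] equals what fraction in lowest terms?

Fold from the inside: start with 3/1.
  1 + 1/3 = 4/3
  15 + 3/4 = 63/4
  15 + 4/63 = 949/63

949/63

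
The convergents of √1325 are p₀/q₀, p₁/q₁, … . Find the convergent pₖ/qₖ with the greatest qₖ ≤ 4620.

√1325 = [36; 2, 2, 72, …] (period length 3).
Convergents:
  p_0/q_0 = 36/1
  p_1/q_1 = 73/2
  p_2/q_2 = 182/5
  p_3/q_3 = 13177/362
  p_4/q_4 = 26536/729
  p_5/q_5 = 66249/1820
  p_6/q_6 = 4796464/131769
q_5 = 1820 ≤ 4620 < 131769 = q_6, so the answer is 66249/1820.

66249/1820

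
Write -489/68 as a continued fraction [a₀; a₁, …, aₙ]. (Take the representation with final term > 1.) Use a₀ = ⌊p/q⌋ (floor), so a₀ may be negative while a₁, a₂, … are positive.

[-8; 1, 4, 4, 3]

-489 = -8*68 + 55
68 = 1*55 + 13
55 = 4*13 + 3
13 = 4*3 + 1
3 = 3*1 + 0  (stop)
So -489/68 = [-8; 1, 4, 4, 3].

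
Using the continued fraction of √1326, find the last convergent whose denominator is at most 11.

182/5

√1326 = [36; 2, 2, 2, 2, 2, 72, …] (period length 6).
Convergents:
  p_0/q_0 = 36/1
  p_1/q_1 = 73/2
  p_2/q_2 = 182/5
  p_3/q_3 = 437/12
q_2 = 5 ≤ 11 < 12 = q_3, so the answer is 182/5.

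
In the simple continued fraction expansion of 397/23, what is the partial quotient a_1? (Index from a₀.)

3

397 = 17·23 + 6   →  a_0 = 17
23 = 3·6 + 5   →  a_1 = 3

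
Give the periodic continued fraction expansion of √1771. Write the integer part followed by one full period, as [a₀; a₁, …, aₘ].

a₀ = ⌊√1771⌋ = 42.
With m₀=0, d₀=1 and mₖ₊₁ = dₖaₖ − mₖ, dₖ₊₁ = (n − mₖ₊₁²)/dₖ, aₖ₊₁ = ⌊(a₀+mₖ₊₁)/dₖ₊₁⌋:
  k=1: m=42, d=7, a=12
  k=2: m=42, d=1, a=84
d=1 and a=2a₀=84 at k=2, so the next step gives (m, d) = (42, 7) again — its k=1 value — and the period has length 2.

[42; 12, 84]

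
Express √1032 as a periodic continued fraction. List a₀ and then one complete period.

[32; 8, 64]

a₀ = ⌊√1032⌋ = 32.
With m₀=0, d₀=1 and mₖ₊₁ = dₖaₖ − mₖ, dₖ₊₁ = (n − mₖ₊₁²)/dₖ, aₖ₊₁ = ⌊(a₀+mₖ₊₁)/dₖ₊₁⌋:
  k=1: m=32, d=8, a=8
  k=2: m=32, d=1, a=64
d=1 and a=2a₀=64 at k=2, so the next step gives (m, d) = (32, 8) again — its k=1 value — and the period has length 2.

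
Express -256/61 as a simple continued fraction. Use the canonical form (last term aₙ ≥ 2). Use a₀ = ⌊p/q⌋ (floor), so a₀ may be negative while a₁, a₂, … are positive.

[-5; 1, 4, 12]

-256 = -5*61 + 49
61 = 1*49 + 12
49 = 4*12 + 1
12 = 12*1 + 0  (stop)
So -256/61 = [-5; 1, 4, 12].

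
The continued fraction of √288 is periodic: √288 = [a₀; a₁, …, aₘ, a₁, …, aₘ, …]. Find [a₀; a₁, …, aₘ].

a₀ = ⌊√288⌋ = 16.

[16; 1, 32]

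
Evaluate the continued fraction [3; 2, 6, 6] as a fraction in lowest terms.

Using pₖ = aₖpₖ₋₁ + pₖ₋₂ and qₖ = aₖqₖ₋₁ + qₖ₋₂:
  k=0: a=3, p=3, q=1
  k=1: a=2, p=7, q=2
  k=2: a=6, p=45, q=13
  k=3: a=6, p=277, q=80

277/80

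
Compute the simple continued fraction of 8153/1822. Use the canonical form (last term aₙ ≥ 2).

8153 = 4×1822 + 865
1822 = 2×865 + 92
865 = 9×92 + 37
92 = 2×37 + 18
37 = 2×18 + 1
18 = 18×1 + 0  (stop)
So 8153/1822 = [4; 2, 9, 2, 2, 18].

[4; 2, 9, 2, 2, 18]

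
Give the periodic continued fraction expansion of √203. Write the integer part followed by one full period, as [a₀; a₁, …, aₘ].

a₀ = ⌊√203⌋ = 14.
With m₀=0, d₀=1 and mₖ₊₁ = dₖaₖ − mₖ, dₖ₊₁ = (n − mₖ₊₁²)/dₖ, aₖ₊₁ = ⌊(a₀+mₖ₊₁)/dₖ₊₁⌋:
  k=1: m=14, d=7, a=4
  k=2: m=14, d=1, a=28
d=1 and a=2a₀=28 at k=2, so the next step gives (m, d) = (14, 7) again — its k=1 value — and the period has length 2.

[14; 4, 28]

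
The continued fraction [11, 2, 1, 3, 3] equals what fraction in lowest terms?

409/36

Using pₖ = aₖpₖ₋₁ + pₖ₋₂ and qₖ = aₖqₖ₋₁ + qₖ₋₂:
  k=0: a=11, p=11, q=1
  k=1: a=2, p=23, q=2
  k=2: a=1, p=34, q=3
  k=3: a=3, p=125, q=11
  k=4: a=3, p=409, q=36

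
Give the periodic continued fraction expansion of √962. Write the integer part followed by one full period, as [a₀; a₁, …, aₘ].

[31; 62]

a₀ = ⌊√962⌋ = 31.
With m₀=0, d₀=1 and mₖ₊₁ = dₖaₖ − mₖ, dₖ₊₁ = (n − mₖ₊₁²)/dₖ, aₖ₊₁ = ⌊(a₀+mₖ₊₁)/dₖ₊₁⌋:
  k=1: m=31, d=1, a=62
d=1 and a=2a₀=62 at k=1, so the next step gives (m, d) = (31, 1) again — its k=1 value — and the period has length 1.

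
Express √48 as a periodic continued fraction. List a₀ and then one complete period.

a₀ = ⌊√48⌋ = 6.

[6; 1, 12]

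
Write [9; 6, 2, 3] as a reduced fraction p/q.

412/45

Using pₖ = aₖpₖ₋₁ + pₖ₋₂ and qₖ = aₖqₖ₋₁ + qₖ₋₂:
  k=0: a=9, p=9, q=1
  k=1: a=6, p=55, q=6
  k=2: a=2, p=119, q=13
  k=3: a=3, p=412, q=45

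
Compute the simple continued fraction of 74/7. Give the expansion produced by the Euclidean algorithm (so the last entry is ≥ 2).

[10; 1, 1, 3]

74 = 10*7 + 4
7 = 1*4 + 3
4 = 1*3 + 1
3 = 3*1 + 0  (stop)
So 74/7 = [10; 1, 1, 3].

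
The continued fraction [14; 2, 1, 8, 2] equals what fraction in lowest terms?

789/55

Fold from the inside: start with 2/1.
  8 + 1/2 = 17/2
  1 + 2/17 = 19/17
  2 + 17/19 = 55/19
  14 + 19/55 = 789/55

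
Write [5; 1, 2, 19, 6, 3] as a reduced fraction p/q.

6302/1111

Fold from the inside: start with 3/1.
  6 + 1/3 = 19/3
  19 + 3/19 = 364/19
  2 + 19/364 = 747/364
  1 + 364/747 = 1111/747
  5 + 747/1111 = 6302/1111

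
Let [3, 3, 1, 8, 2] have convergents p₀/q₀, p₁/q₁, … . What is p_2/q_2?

13/4

Using pₖ = aₖpₖ₋₁ + pₖ₋₂, qₖ = aₖqₖ₋₁ + qₖ₋₂ (with p₋₁=1, p₋₂=0, q₋₁=0, q₋₂=1):
  k=0: a=3, p=3, q=1
  k=1: a=3, p=10, q=3
  k=2: a=1, p=13, q=4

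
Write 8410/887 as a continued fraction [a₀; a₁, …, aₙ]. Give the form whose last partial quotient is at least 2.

8410 = 9×887 + 427
887 = 2×427 + 33
427 = 12×33 + 31
33 = 1×31 + 2
31 = 15×2 + 1
2 = 2×1 + 0  (stop)
So 8410/887 = [9; 2, 12, 1, 15, 2].

[9; 2, 12, 1, 15, 2]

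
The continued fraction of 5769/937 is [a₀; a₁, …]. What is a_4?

2

5769 = 6·937 + 147   →  a_0 = 6
937 = 6·147 + 55   →  a_1 = 6
147 = 2·55 + 37   →  a_2 = 2
55 = 1·37 + 18   →  a_3 = 1
37 = 2·18 + 1   →  a_4 = 2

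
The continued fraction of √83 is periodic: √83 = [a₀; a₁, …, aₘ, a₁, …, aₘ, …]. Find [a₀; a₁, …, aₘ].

[9; 9, 18]

a₀ = ⌊√83⌋ = 9.
With m₀=0, d₀=1 and mₖ₊₁ = dₖaₖ − mₖ, dₖ₊₁ = (n − mₖ₊₁²)/dₖ, aₖ₊₁ = ⌊(a₀+mₖ₊₁)/dₖ₊₁⌋:
  k=1: m=9, d=2, a=9
  k=2: m=9, d=1, a=18
d=1 and a=2a₀=18 at k=2, so the next step gives (m, d) = (9, 2) again — its k=1 value — and the period has length 2.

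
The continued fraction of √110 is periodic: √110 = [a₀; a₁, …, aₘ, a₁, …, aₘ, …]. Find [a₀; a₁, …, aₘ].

[10; 2, 20]

a₀ = ⌊√110⌋ = 10.
With m₀=0, d₀=1 and mₖ₊₁ = dₖaₖ − mₖ, dₖ₊₁ = (n − mₖ₊₁²)/dₖ, aₖ₊₁ = ⌊(a₀+mₖ₊₁)/dₖ₊₁⌋:
  k=1: m=10, d=10, a=2
  k=2: m=10, d=1, a=20
d=1 and a=2a₀=20 at k=2, so the next step gives (m, d) = (10, 10) again — its k=1 value — and the period has length 2.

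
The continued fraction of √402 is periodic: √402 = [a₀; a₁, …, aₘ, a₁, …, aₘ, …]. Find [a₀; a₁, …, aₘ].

[20; 20, 40]

a₀ = ⌊√402⌋ = 20.
With m₀=0, d₀=1 and mₖ₊₁ = dₖaₖ − mₖ, dₖ₊₁ = (n − mₖ₊₁²)/dₖ, aₖ₊₁ = ⌊(a₀+mₖ₊₁)/dₖ₊₁⌋:
  k=1: m=20, d=2, a=20
  k=2: m=20, d=1, a=40
d=1 and a=2a₀=40 at k=2, so the next step gives (m, d) = (20, 2) again — its k=1 value — and the period has length 2.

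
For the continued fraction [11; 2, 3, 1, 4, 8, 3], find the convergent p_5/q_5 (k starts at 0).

4039/353

Using pₖ = aₖpₖ₋₁ + pₖ₋₂, qₖ = aₖqₖ₋₁ + qₖ₋₂ (with p₋₁=1, p₋₂=0, q₋₁=0, q₋₂=1):
  k=0: a=11, p=11, q=1
  k=1: a=2, p=23, q=2
  k=2: a=3, p=80, q=7
  k=3: a=1, p=103, q=9
  k=4: a=4, p=492, q=43
  k=5: a=8, p=4039, q=353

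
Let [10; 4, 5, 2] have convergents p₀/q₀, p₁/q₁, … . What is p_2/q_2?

Using pₖ = aₖpₖ₋₁ + pₖ₋₂, qₖ = aₖqₖ₋₁ + qₖ₋₂ (with p₋₁=1, p₋₂=0, q₋₁=0, q₋₂=1):
  k=0: a=10, p=10, q=1
  k=1: a=4, p=41, q=4
  k=2: a=5, p=215, q=21

215/21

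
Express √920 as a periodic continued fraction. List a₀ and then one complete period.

a₀ = ⌊√920⌋ = 30.
With m₀=0, d₀=1 and mₖ₊₁ = dₖaₖ − mₖ, dₖ₊₁ = (n − mₖ₊₁²)/dₖ, aₖ₊₁ = ⌊(a₀+mₖ₊₁)/dₖ₊₁⌋:
  k=1: m=30, d=20, a=3
  k=2: m=30, d=1, a=60
d=1 and a=2a₀=60 at k=2, so the next step gives (m, d) = (30, 20) again — its k=1 value — and the period has length 2.

[30; 3, 60]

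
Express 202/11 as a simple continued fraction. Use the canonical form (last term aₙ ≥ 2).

[18; 2, 1, 3]

202 = 18*11 + 4
11 = 2*4 + 3
4 = 1*3 + 1
3 = 3*1 + 0  (stop)
So 202/11 = [18; 2, 1, 3].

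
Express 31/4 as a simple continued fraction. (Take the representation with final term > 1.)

[7; 1, 3]

31 = 7*4 + 3
4 = 1*3 + 1
3 = 3*1 + 0  (stop)
So 31/4 = [7; 1, 3].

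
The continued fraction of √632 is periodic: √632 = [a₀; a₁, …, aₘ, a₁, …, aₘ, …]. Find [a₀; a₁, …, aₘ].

a₀ = ⌊√632⌋ = 25.
With m₀=0, d₀=1 and mₖ₊₁ = dₖaₖ − mₖ, dₖ₊₁ = (n − mₖ₊₁²)/dₖ, aₖ₊₁ = ⌊(a₀+mₖ₊₁)/dₖ₊₁⌋:
  k=1: m=25, d=7, a=7
  k=2: m=24, d=8, a=6
  k=3: m=24, d=7, a=7
  k=4: m=25, d=1, a=50
d=1 and a=2a₀=50 at k=4, so the next step gives (m, d) = (25, 7) again — its k=1 value — and the period has length 4.

[25; 7, 6, 7, 50]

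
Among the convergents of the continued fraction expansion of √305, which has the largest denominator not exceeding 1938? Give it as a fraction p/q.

√305 = [17; 2, 6, 2, 34, …] (period length 4).
Convergents:
  p_0/q_0 = 17/1
  p_1/q_1 = 35/2
  p_2/q_2 = 227/13
  p_3/q_3 = 489/28
  p_4/q_4 = 16853/965
  p_5/q_5 = 34195/1958
q_4 = 965 ≤ 1938 < 1958 = q_5, so the answer is 16853/965.

16853/965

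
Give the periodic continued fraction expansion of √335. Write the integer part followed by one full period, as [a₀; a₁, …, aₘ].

[18; 3, 3, 3, 36]

a₀ = ⌊√335⌋ = 18.
With m₀=0, d₀=1 and mₖ₊₁ = dₖaₖ − mₖ, dₖ₊₁ = (n − mₖ₊₁²)/dₖ, aₖ₊₁ = ⌊(a₀+mₖ₊₁)/dₖ₊₁⌋:
  k=1: m=18, d=11, a=3
  k=2: m=15, d=10, a=3
  k=3: m=15, d=11, a=3
  k=4: m=18, d=1, a=36
d=1 and a=2a₀=36 at k=4, so the next step gives (m, d) = (18, 11) again — its k=1 value — and the period has length 4.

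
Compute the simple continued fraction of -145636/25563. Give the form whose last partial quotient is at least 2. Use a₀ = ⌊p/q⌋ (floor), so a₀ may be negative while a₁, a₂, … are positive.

[-6; 3, 3, 3, 5, 13, 11]

-145636 = -6*25563 + 7742
25563 = 3*7742 + 2337
7742 = 3*2337 + 731
2337 = 3*731 + 144
731 = 5*144 + 11
144 = 13*11 + 1
11 = 11*1 + 0  (stop)
So -145636/25563 = [-6; 3, 3, 3, 5, 13, 11].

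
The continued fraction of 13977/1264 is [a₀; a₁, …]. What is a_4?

1

13977 = 11·1264 + 73   →  a_0 = 11
1264 = 17·73 + 23   →  a_1 = 17
73 = 3·23 + 4   →  a_2 = 3
23 = 5·4 + 3   →  a_3 = 5
4 = 1·3 + 1   →  a_4 = 1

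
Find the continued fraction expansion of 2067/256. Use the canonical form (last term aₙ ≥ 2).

2067 = 8×256 + 19
256 = 13×19 + 9
19 = 2×9 + 1
9 = 9×1 + 0  (stop)
So 2067/256 = [8; 13, 2, 9].

[8; 13, 2, 9]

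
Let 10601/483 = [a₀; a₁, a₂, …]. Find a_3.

3

10601 = 21·483 + 458   →  a_0 = 21
483 = 1·458 + 25   →  a_1 = 1
458 = 18·25 + 8   →  a_2 = 18
25 = 3·8 + 1   →  a_3 = 3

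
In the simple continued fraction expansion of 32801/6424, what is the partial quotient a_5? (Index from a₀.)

7

32801 = 5·6424 + 681   →  a_0 = 5
6424 = 9·681 + 295   →  a_1 = 9
681 = 2·295 + 91   →  a_2 = 2
295 = 3·91 + 22   →  a_3 = 3
91 = 4·22 + 3   →  a_4 = 4
22 = 7·3 + 1   →  a_5 = 7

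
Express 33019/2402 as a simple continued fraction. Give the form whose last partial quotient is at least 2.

[13; 1, 2, 1, 16, 1, 10, 3]

33019 = 13·2402 + 1793
2402 = 1·1793 + 609
1793 = 2·609 + 575
609 = 1·575 + 34
575 = 16·34 + 31
34 = 1·31 + 3
31 = 10·3 + 1
3 = 3·1 + 0  (stop)
So 33019/2402 = [13; 1, 2, 1, 16, 1, 10, 3].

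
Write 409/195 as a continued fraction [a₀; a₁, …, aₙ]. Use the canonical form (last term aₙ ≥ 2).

[2; 10, 3, 1, 4]

409 = 2*195 + 19
195 = 10*19 + 5
19 = 3*5 + 4
5 = 1*4 + 1
4 = 4*1 + 0  (stop)
So 409/195 = [2; 10, 3, 1, 4].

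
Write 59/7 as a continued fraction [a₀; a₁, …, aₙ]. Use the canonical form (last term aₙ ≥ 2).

[8; 2, 3]

59 = 8·7 + 3
7 = 2·3 + 1
3 = 3·1 + 0  (stop)
So 59/7 = [8; 2, 3].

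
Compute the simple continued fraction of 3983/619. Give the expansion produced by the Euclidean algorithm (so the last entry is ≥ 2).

[6; 2, 3, 3, 8, 1, 2]

3983 = 6·619 + 269
619 = 2·269 + 81
269 = 3·81 + 26
81 = 3·26 + 3
26 = 8·3 + 2
3 = 1·2 + 1
2 = 2·1 + 0  (stop)
So 3983/619 = [6; 2, 3, 3, 8, 1, 2].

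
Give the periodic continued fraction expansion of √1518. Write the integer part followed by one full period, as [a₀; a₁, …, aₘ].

[38; 1, 24, 1, 76]

a₀ = ⌊√1518⌋ = 38.
With m₀=0, d₀=1 and mₖ₊₁ = dₖaₖ − mₖ, dₖ₊₁ = (n − mₖ₊₁²)/dₖ, aₖ₊₁ = ⌊(a₀+mₖ₊₁)/dₖ₊₁⌋:
  k=1: m=38, d=74, a=1
  k=2: m=36, d=3, a=24
  k=3: m=36, d=74, a=1
  k=4: m=38, d=1, a=76
d=1 and a=2a₀=76 at k=4, so the next step gives (m, d) = (38, 74) again — its k=1 value — and the period has length 4.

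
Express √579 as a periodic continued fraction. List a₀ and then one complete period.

a₀ = ⌊√579⌋ = 24.

[24; 16, 48]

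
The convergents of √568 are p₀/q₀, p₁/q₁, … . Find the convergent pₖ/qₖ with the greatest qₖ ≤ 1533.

34057/1429

√568 = [23; 1, 4, 1, 46, …] (period length 4).
Convergents:
  p_0/q_0 = 23/1
  p_1/q_1 = 24/1
  p_2/q_2 = 119/5
  p_3/q_3 = 143/6
  p_4/q_4 = 6697/281
  p_5/q_5 = 6840/287
  p_6/q_6 = 34057/1429
  p_7/q_7 = 40897/1716
q_6 = 1429 ≤ 1533 < 1716 = q_7, so the answer is 34057/1429.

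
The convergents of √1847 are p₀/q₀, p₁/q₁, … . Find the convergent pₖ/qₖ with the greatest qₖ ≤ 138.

1848/43

√1847 = [42; 1, 41, 1, 84, …] (period length 4).
Convergents:
  p_0/q_0 = 42/1
  p_1/q_1 = 43/1
  p_2/q_2 = 1805/42
  p_3/q_3 = 1848/43
  p_4/q_4 = 157037/3654
q_3 = 43 ≤ 138 < 3654 = q_4, so the answer is 1848/43.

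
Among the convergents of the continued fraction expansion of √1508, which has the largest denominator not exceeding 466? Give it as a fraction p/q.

17902/461

√1508 = [38; 1, 4, 1, 76, …] (period length 4).
Convergents:
  p_0/q_0 = 38/1
  p_1/q_1 = 39/1
  p_2/q_2 = 194/5
  p_3/q_3 = 233/6
  p_4/q_4 = 17902/461
  p_5/q_5 = 18135/467
q_4 = 461 ≤ 466 < 467 = q_5, so the answer is 17902/461.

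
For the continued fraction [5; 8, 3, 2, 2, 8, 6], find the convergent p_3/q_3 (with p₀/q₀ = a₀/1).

Using pₖ = aₖpₖ₋₁ + pₖ₋₂, qₖ = aₖqₖ₋₁ + qₖ₋₂ (with p₋₁=1, p₋₂=0, q₋₁=0, q₋₂=1):
  k=0: a=5, p=5, q=1
  k=1: a=8, p=41, q=8
  k=2: a=3, p=128, q=25
  k=3: a=2, p=297, q=58

297/58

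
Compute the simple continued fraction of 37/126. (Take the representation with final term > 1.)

37 = 0×126 + 37
126 = 3×37 + 15
37 = 2×15 + 7
15 = 2×7 + 1
7 = 7×1 + 0  (stop)
So 37/126 = [0; 3, 2, 2, 7].

[0; 3, 2, 2, 7]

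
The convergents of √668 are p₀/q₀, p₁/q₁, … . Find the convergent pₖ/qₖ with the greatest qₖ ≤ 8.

√668 = [25; 1, 5, 2, 12, 2, 5, 1, 50, …] (period length 8).
Convergents:
  p_0/q_0 = 25/1
  p_1/q_1 = 26/1
  p_2/q_2 = 155/6
  p_3/q_3 = 336/13
q_2 = 6 ≤ 8 < 13 = q_3, so the answer is 155/6.

155/6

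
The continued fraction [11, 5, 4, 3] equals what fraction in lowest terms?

Using pₖ = aₖpₖ₋₁ + pₖ₋₂ and qₖ = aₖqₖ₋₁ + qₖ₋₂:
  k=0: a=11, p=11, q=1
  k=1: a=5, p=56, q=5
  k=2: a=4, p=235, q=21
  k=3: a=3, p=761, q=68

761/68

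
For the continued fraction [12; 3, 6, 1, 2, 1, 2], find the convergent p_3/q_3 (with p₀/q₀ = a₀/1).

Using pₖ = aₖpₖ₋₁ + pₖ₋₂, qₖ = aₖqₖ₋₁ + qₖ₋₂ (with p₋₁=1, p₋₂=0, q₋₁=0, q₋₂=1):
  k=0: a=12, p=12, q=1
  k=1: a=3, p=37, q=3
  k=2: a=6, p=234, q=19
  k=3: a=1, p=271, q=22

271/22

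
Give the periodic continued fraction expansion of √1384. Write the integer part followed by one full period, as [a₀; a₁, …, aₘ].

a₀ = ⌊√1384⌋ = 37.
With m₀=0, d₀=1 and mₖ₊₁ = dₖaₖ − mₖ, dₖ₊₁ = (n − mₖ₊₁²)/dₖ, aₖ₊₁ = ⌊(a₀+mₖ₊₁)/dₖ₊₁⌋:
  k=1: m=37, d=15, a=4
  k=2: m=23, d=57, a=1
  k=3: m=34, d=4, a=17
  k=4: m=34, d=57, a=1
  k=5: m=23, d=15, a=4
  k=6: m=37, d=1, a=74
d=1 and a=2a₀=74 at k=6, so the next step gives (m, d) = (37, 15) again — its k=1 value — and the period has length 6.

[37; 4, 1, 17, 1, 4, 74]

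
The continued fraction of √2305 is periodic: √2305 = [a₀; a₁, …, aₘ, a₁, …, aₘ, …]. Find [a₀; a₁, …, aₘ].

[48; 96]

a₀ = ⌊√2305⌋ = 48.
With m₀=0, d₀=1 and mₖ₊₁ = dₖaₖ − mₖ, dₖ₊₁ = (n − mₖ₊₁²)/dₖ, aₖ₊₁ = ⌊(a₀+mₖ₊₁)/dₖ₊₁⌋:
  k=1: m=48, d=1, a=96
d=1 and a=2a₀=96 at k=1, so the next step gives (m, d) = (48, 1) again — its k=1 value — and the period has length 1.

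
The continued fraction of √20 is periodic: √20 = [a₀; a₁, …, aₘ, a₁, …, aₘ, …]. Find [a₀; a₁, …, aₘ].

[4; 2, 8]

a₀ = ⌊√20⌋ = 4.
With m₀=0, d₀=1 and mₖ₊₁ = dₖaₖ − mₖ, dₖ₊₁ = (n − mₖ₊₁²)/dₖ, aₖ₊₁ = ⌊(a₀+mₖ₊₁)/dₖ₊₁⌋:
  k=1: m=4, d=4, a=2
  k=2: m=4, d=1, a=8
d=1 and a=2a₀=8 at k=2, so the next step gives (m, d) = (4, 4) again — its k=1 value — and the period has length 2.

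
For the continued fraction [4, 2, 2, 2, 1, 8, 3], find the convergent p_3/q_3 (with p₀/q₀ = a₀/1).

53/12

Using pₖ = aₖpₖ₋₁ + pₖ₋₂, qₖ = aₖqₖ₋₁ + qₖ₋₂ (with p₋₁=1, p₋₂=0, q₋₁=0, q₋₂=1):
  k=0: a=4, p=4, q=1
  k=1: a=2, p=9, q=2
  k=2: a=2, p=22, q=5
  k=3: a=2, p=53, q=12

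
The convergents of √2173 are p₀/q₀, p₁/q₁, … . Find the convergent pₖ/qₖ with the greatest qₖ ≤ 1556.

56731/1217

√2173 = [46; 1, 1, 1, 1, 1, 1, 92, …] (period length 7).
Convergents:
  p_0/q_0 = 46/1
  p_1/q_1 = 47/1
  p_2/q_2 = 93/2
  p_3/q_3 = 140/3
  p_4/q_4 = 233/5
  p_5/q_5 = 373/8
  p_6/q_6 = 606/13
  p_7/q_7 = 56125/1204
  p_8/q_8 = 56731/1217
  p_9/q_9 = 112856/2421
q_8 = 1217 ≤ 1556 < 2421 = q_9, so the answer is 56731/1217.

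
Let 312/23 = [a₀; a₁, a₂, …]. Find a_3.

312 = 13·23 + 13   →  a_0 = 13
23 = 1·13 + 10   →  a_1 = 1
13 = 1·10 + 3   →  a_2 = 1
10 = 3·3 + 1   →  a_3 = 3

3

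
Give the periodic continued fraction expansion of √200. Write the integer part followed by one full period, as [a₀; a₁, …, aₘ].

a₀ = ⌊√200⌋ = 14.

[14; 7, 28]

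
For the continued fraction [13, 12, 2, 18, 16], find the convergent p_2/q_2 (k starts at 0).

327/25

Using pₖ = aₖpₖ₋₁ + pₖ₋₂, qₖ = aₖqₖ₋₁ + qₖ₋₂ (with p₋₁=1, p₋₂=0, q₋₁=0, q₋₂=1):
  k=0: a=13, p=13, q=1
  k=1: a=12, p=157, q=12
  k=2: a=2, p=327, q=25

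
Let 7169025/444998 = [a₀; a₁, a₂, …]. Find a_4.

7169025 = 16·444998 + 49057   →  a_0 = 16
444998 = 9·49057 + 3485   →  a_1 = 9
49057 = 14·3485 + 267   →  a_2 = 14
3485 = 13·267 + 14   →  a_3 = 13
267 = 19·14 + 1   →  a_4 = 19

19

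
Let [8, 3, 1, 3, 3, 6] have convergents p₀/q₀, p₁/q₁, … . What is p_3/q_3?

124/15

Using pₖ = aₖpₖ₋₁ + pₖ₋₂, qₖ = aₖqₖ₋₁ + qₖ₋₂ (with p₋₁=1, p₋₂=0, q₋₁=0, q₋₂=1):
  k=0: a=8, p=8, q=1
  k=1: a=3, p=25, q=3
  k=2: a=1, p=33, q=4
  k=3: a=3, p=124, q=15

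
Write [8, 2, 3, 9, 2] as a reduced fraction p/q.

1155/137

Fold from the inside: start with 2/1.
  9 + 1/2 = 19/2
  3 + 2/19 = 59/19
  2 + 19/59 = 137/59
  8 + 59/137 = 1155/137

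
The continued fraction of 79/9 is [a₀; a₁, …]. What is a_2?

3

79 = 8·9 + 7   →  a_0 = 8
9 = 1·7 + 2   →  a_1 = 1
7 = 3·2 + 1   →  a_2 = 3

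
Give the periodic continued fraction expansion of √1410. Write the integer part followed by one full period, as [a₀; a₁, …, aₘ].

[37; 1, 1, 4, 1, 1, 74]

a₀ = ⌊√1410⌋ = 37.
With m₀=0, d₀=1 and mₖ₊₁ = dₖaₖ − mₖ, dₖ₊₁ = (n − mₖ₊₁²)/dₖ, aₖ₊₁ = ⌊(a₀+mₖ₊₁)/dₖ₊₁⌋:
  k=1: m=37, d=41, a=1
  k=2: m=4, d=34, a=1
  k=3: m=30, d=15, a=4
  k=4: m=30, d=34, a=1
  k=5: m=4, d=41, a=1
  k=6: m=37, d=1, a=74
d=1 and a=2a₀=74 at k=6, so the next step gives (m, d) = (37, 41) again — its k=1 value — and the period has length 6.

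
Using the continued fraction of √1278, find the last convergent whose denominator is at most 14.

143/4

√1278 = [35; 1, 2, 1, 70, …] (period length 4).
Convergents:
  p_0/q_0 = 35/1
  p_1/q_1 = 36/1
  p_2/q_2 = 107/3
  p_3/q_3 = 143/4
  p_4/q_4 = 10117/283
q_3 = 4 ≤ 14 < 283 = q_4, so the answer is 143/4.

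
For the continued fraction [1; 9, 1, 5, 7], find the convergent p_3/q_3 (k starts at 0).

Using pₖ = aₖpₖ₋₁ + pₖ₋₂, qₖ = aₖqₖ₋₁ + qₖ₋₂ (with p₋₁=1, p₋₂=0, q₋₁=0, q₋₂=1):
  k=0: a=1, p=1, q=1
  k=1: a=9, p=10, q=9
  k=2: a=1, p=11, q=10
  k=3: a=5, p=65, q=59

65/59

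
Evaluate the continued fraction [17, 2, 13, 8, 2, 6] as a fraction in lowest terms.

Using pₖ = aₖpₖ₋₁ + pₖ₋₂ and qₖ = aₖqₖ₋₁ + qₖ₋₂:
  k=0: a=17, p=17, q=1
  k=1: a=2, p=35, q=2
  k=2: a=13, p=472, q=27
  k=3: a=8, p=3811, q=218
  k=4: a=2, p=8094, q=463
  k=5: a=6, p=52375, q=2996

52375/2996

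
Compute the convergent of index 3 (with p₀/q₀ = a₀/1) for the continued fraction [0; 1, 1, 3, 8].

4/7

Using pₖ = aₖpₖ₋₁ + pₖ₋₂, qₖ = aₖqₖ₋₁ + qₖ₋₂ (with p₋₁=1, p₋₂=0, q₋₁=0, q₋₂=1):
  k=0: a=0, p=0, q=1
  k=1: a=1, p=1, q=1
  k=2: a=1, p=1, q=2
  k=3: a=3, p=4, q=7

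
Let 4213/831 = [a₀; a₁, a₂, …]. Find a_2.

3

4213 = 5·831 + 58   →  a_0 = 5
831 = 14·58 + 19   →  a_1 = 14
58 = 3·19 + 1   →  a_2 = 3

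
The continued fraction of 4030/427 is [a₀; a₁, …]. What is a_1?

2

4030 = 9·427 + 187   →  a_0 = 9
427 = 2·187 + 53   →  a_1 = 2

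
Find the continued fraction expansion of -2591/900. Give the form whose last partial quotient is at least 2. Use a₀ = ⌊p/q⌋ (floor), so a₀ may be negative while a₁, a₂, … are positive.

[-3; 8, 3, 1, 8, 3]

-2591 = -3×900 + 109
900 = 8×109 + 28
109 = 3×28 + 25
28 = 1×25 + 3
25 = 8×3 + 1
3 = 3×1 + 0  (stop)
So -2591/900 = [-3; 8, 3, 1, 8, 3].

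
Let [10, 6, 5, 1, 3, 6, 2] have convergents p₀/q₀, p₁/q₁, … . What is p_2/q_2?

Using pₖ = aₖpₖ₋₁ + pₖ₋₂, qₖ = aₖqₖ₋₁ + qₖ₋₂ (with p₋₁=1, p₋₂=0, q₋₁=0, q₋₂=1):
  k=0: a=10, p=10, q=1
  k=1: a=6, p=61, q=6
  k=2: a=5, p=315, q=31

315/31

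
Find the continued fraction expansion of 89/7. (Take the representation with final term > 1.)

89 = 12*7 + 5
7 = 1*5 + 2
5 = 2*2 + 1
2 = 2*1 + 0  (stop)
So 89/7 = [12; 1, 2, 2].

[12; 1, 2, 2]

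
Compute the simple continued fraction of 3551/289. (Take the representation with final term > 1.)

3551 = 12*289 + 83
289 = 3*83 + 40
83 = 2*40 + 3
40 = 13*3 + 1
3 = 3*1 + 0  (stop)
So 3551/289 = [12; 3, 2, 13, 3].

[12; 3, 2, 13, 3]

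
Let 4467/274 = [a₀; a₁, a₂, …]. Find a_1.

3

4467 = 16·274 + 83   →  a_0 = 16
274 = 3·83 + 25   →  a_1 = 3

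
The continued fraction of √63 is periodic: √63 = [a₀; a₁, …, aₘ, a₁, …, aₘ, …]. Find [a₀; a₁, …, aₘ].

a₀ = ⌊√63⌋ = 7.

[7; 1, 14]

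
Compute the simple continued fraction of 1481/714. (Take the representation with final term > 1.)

[2; 13, 2, 8, 3]

1481 = 2·714 + 53
714 = 13·53 + 25
53 = 2·25 + 3
25 = 8·3 + 1
3 = 3·1 + 0  (stop)
So 1481/714 = [2; 13, 2, 8, 3].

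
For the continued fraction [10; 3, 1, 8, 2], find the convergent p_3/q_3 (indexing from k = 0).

359/35

Using pₖ = aₖpₖ₋₁ + pₖ₋₂, qₖ = aₖqₖ₋₁ + qₖ₋₂ (with p₋₁=1, p₋₂=0, q₋₁=0, q₋₂=1):
  k=0: a=10, p=10, q=1
  k=1: a=3, p=31, q=3
  k=2: a=1, p=41, q=4
  k=3: a=8, p=359, q=35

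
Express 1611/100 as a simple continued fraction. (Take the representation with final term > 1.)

[16; 9, 11]

1611 = 16*100 + 11
100 = 9*11 + 1
11 = 11*1 + 0  (stop)
So 1611/100 = [16; 9, 11].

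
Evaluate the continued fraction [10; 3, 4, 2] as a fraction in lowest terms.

Using pₖ = aₖpₖ₋₁ + pₖ₋₂ and qₖ = aₖqₖ₋₁ + qₖ₋₂:
  k=0: a=10, p=10, q=1
  k=1: a=3, p=31, q=3
  k=2: a=4, p=134, q=13
  k=3: a=2, p=299, q=29

299/29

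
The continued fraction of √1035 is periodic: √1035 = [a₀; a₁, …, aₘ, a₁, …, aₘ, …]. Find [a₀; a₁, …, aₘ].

[32; 5, 1, 5, 64]

a₀ = ⌊√1035⌋ = 32.
With m₀=0, d₀=1 and mₖ₊₁ = dₖaₖ − mₖ, dₖ₊₁ = (n − mₖ₊₁²)/dₖ, aₖ₊₁ = ⌊(a₀+mₖ₊₁)/dₖ₊₁⌋:
  k=1: m=32, d=11, a=5
  k=2: m=23, d=46, a=1
  k=3: m=23, d=11, a=5
  k=4: m=32, d=1, a=64
d=1 and a=2a₀=64 at k=4, so the next step gives (m, d) = (32, 11) again — its k=1 value — and the period has length 4.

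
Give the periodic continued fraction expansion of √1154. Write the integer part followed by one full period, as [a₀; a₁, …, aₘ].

[33; 1, 32, 1, 66]

a₀ = ⌊√1154⌋ = 33.
With m₀=0, d₀=1 and mₖ₊₁ = dₖaₖ − mₖ, dₖ₊₁ = (n − mₖ₊₁²)/dₖ, aₖ₊₁ = ⌊(a₀+mₖ₊₁)/dₖ₊₁⌋:
  k=1: m=33, d=65, a=1
  k=2: m=32, d=2, a=32
  k=3: m=32, d=65, a=1
  k=4: m=33, d=1, a=66
d=1 and a=2a₀=66 at k=4, so the next step gives (m, d) = (33, 65) again — its k=1 value — and the period has length 4.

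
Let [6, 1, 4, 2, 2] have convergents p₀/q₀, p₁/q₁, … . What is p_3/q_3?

Using pₖ = aₖpₖ₋₁ + pₖ₋₂, qₖ = aₖqₖ₋₁ + qₖ₋₂ (with p₋₁=1, p₋₂=0, q₋₁=0, q₋₂=1):
  k=0: a=6, p=6, q=1
  k=1: a=1, p=7, q=1
  k=2: a=4, p=34, q=5
  k=3: a=2, p=75, q=11

75/11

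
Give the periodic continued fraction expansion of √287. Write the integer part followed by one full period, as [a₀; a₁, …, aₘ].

[16; 1, 15, 1, 32]

a₀ = ⌊√287⌋ = 16.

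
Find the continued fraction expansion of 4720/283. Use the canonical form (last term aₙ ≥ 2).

[16; 1, 2, 9, 10]

4720 = 16·283 + 192
283 = 1·192 + 91
192 = 2·91 + 10
91 = 9·10 + 1
10 = 10·1 + 0  (stop)
So 4720/283 = [16; 1, 2, 9, 10].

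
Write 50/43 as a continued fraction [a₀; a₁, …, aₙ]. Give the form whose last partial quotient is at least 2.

50 = 1·43 + 7
43 = 6·7 + 1
7 = 7·1 + 0  (stop)
So 50/43 = [1; 6, 7].

[1; 6, 7]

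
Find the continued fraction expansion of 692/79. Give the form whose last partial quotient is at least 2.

[8; 1, 3, 6, 3]

692 = 8*79 + 60
79 = 1*60 + 19
60 = 3*19 + 3
19 = 6*3 + 1
3 = 3*1 + 0  (stop)
So 692/79 = [8; 1, 3, 6, 3].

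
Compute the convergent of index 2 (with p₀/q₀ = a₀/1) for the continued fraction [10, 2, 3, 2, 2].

Using pₖ = aₖpₖ₋₁ + pₖ₋₂, qₖ = aₖqₖ₋₁ + qₖ₋₂ (with p₋₁=1, p₋₂=0, q₋₁=0, q₋₂=1):
  k=0: a=10, p=10, q=1
  k=1: a=2, p=21, q=2
  k=2: a=3, p=73, q=7

73/7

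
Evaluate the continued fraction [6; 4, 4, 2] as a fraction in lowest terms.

Fold from the inside: start with 2/1.
  4 + 1/2 = 9/2
  4 + 2/9 = 38/9
  6 + 9/38 = 237/38

237/38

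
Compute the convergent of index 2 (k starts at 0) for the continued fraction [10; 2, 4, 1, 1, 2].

94/9

Using pₖ = aₖpₖ₋₁ + pₖ₋₂, qₖ = aₖqₖ₋₁ + qₖ₋₂ (with p₋₁=1, p₋₂=0, q₋₁=0, q₋₂=1):
  k=0: a=10, p=10, q=1
  k=1: a=2, p=21, q=2
  k=2: a=4, p=94, q=9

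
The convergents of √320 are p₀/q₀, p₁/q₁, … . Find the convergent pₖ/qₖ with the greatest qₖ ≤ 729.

√320 = [17; 1, 7, 1, 34, …] (period length 4).
Convergents:
  p_0/q_0 = 17/1
  p_1/q_1 = 18/1
  p_2/q_2 = 143/8
  p_3/q_3 = 161/9
  p_4/q_4 = 5617/314
  p_5/q_5 = 5778/323
  p_6/q_6 = 46063/2575
q_5 = 323 ≤ 729 < 2575 = q_6, so the answer is 5778/323.

5778/323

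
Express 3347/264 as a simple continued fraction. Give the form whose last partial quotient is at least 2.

3347 = 12·264 + 179
264 = 1·179 + 85
179 = 2·85 + 9
85 = 9·9 + 4
9 = 2·4 + 1
4 = 4·1 + 0  (stop)
So 3347/264 = [12; 1, 2, 9, 2, 4].

[12; 1, 2, 9, 2, 4]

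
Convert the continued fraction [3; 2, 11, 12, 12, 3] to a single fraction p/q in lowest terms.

36019/10355

Fold from the inside: start with 3/1.
  12 + 1/3 = 37/3
  12 + 3/37 = 447/37
  11 + 37/447 = 4954/447
  2 + 447/4954 = 10355/4954
  3 + 4954/10355 = 36019/10355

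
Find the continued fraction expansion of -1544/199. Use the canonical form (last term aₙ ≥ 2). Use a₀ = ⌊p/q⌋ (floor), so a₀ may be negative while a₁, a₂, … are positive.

[-8; 4, 6, 1, 6]

-1544 = -8·199 + 48
199 = 4·48 + 7
48 = 6·7 + 6
7 = 1·6 + 1
6 = 6·1 + 0  (stop)
So -1544/199 = [-8; 4, 6, 1, 6].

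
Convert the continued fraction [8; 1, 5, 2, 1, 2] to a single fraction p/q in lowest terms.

451/51

Using pₖ = aₖpₖ₋₁ + pₖ₋₂ and qₖ = aₖqₖ₋₁ + qₖ₋₂:
  k=0: a=8, p=8, q=1
  k=1: a=1, p=9, q=1
  k=2: a=5, p=53, q=6
  k=3: a=2, p=115, q=13
  k=4: a=1, p=168, q=19
  k=5: a=2, p=451, q=51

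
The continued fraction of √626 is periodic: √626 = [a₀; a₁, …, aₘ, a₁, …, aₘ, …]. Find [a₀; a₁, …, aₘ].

a₀ = ⌊√626⌋ = 25.

[25; 50]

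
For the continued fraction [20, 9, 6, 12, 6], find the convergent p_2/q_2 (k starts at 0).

Using pₖ = aₖpₖ₋₁ + pₖ₋₂, qₖ = aₖqₖ₋₁ + qₖ₋₂ (with p₋₁=1, p₋₂=0, q₋₁=0, q₋₂=1):
  k=0: a=20, p=20, q=1
  k=1: a=9, p=181, q=9
  k=2: a=6, p=1106, q=55

1106/55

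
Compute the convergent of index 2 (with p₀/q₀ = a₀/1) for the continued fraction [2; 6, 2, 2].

28/13

Using pₖ = aₖpₖ₋₁ + pₖ₋₂, qₖ = aₖqₖ₋₁ + qₖ₋₂ (with p₋₁=1, p₋₂=0, q₋₁=0, q₋₂=1):
  k=0: a=2, p=2, q=1
  k=1: a=6, p=13, q=6
  k=2: a=2, p=28, q=13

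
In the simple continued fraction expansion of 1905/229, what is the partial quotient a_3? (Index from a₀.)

1905 = 8·229 + 73   →  a_0 = 8
229 = 3·73 + 10   →  a_1 = 3
73 = 7·10 + 3   →  a_2 = 7
10 = 3·3 + 1   →  a_3 = 3

3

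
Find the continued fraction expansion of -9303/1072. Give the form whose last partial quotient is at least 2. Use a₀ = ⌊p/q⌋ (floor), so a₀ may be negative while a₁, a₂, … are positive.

-9303 = -9·1072 + 345
1072 = 3·345 + 37
345 = 9·37 + 12
37 = 3·12 + 1
12 = 12·1 + 0  (stop)
So -9303/1072 = [-9; 3, 9, 3, 12].

[-9; 3, 9, 3, 12]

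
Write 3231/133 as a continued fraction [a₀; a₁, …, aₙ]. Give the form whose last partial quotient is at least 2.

[24; 3, 2, 2, 3, 2]

3231 = 24·133 + 39
133 = 3·39 + 16
39 = 2·16 + 7
16 = 2·7 + 2
7 = 3·2 + 1
2 = 2·1 + 0  (stop)
So 3231/133 = [24; 3, 2, 2, 3, 2].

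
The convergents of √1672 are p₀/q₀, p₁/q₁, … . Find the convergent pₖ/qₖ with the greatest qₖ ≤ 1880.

33857/828

√1672 = [40; 1, 8, 10, 8, 1, 80, …] (period length 6).
Convergents:
  p_0/q_0 = 40/1
  p_1/q_1 = 41/1
  p_2/q_2 = 368/9
  p_3/q_3 = 3721/91
  p_4/q_4 = 30136/737
  p_5/q_5 = 33857/828
  p_6/q_6 = 2738696/66977
q_5 = 828 ≤ 1880 < 66977 = q_6, so the answer is 33857/828.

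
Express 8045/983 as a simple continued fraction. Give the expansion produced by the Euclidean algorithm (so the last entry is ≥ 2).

8045 = 8*983 + 181
983 = 5*181 + 78
181 = 2*78 + 25
78 = 3*25 + 3
25 = 8*3 + 1
3 = 3*1 + 0  (stop)
So 8045/983 = [8; 5, 2, 3, 8, 3].

[8; 5, 2, 3, 8, 3]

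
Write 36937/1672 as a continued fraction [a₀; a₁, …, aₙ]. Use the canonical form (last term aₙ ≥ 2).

[22; 10, 1, 12, 1, 10]

36937 = 22×1672 + 153
1672 = 10×153 + 142
153 = 1×142 + 11
142 = 12×11 + 10
11 = 1×10 + 1
10 = 10×1 + 0  (stop)
So 36937/1672 = [22; 10, 1, 12, 1, 10].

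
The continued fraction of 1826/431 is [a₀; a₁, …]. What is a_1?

4

1826 = 4·431 + 102   →  a_0 = 4
431 = 4·102 + 23   →  a_1 = 4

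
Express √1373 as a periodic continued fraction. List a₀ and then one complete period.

[37; 18, 1, 1, 18, 74]

a₀ = ⌊√1373⌋ = 37.
With m₀=0, d₀=1 and mₖ₊₁ = dₖaₖ − mₖ, dₖ₊₁ = (n − mₖ₊₁²)/dₖ, aₖ₊₁ = ⌊(a₀+mₖ₊₁)/dₖ₊₁⌋:
  k=1: m=37, d=4, a=18
  k=2: m=35, d=37, a=1
  k=3: m=2, d=37, a=1
  k=4: m=35, d=4, a=18
  k=5: m=37, d=1, a=74
d=1 and a=2a₀=74 at k=5, so the next step gives (m, d) = (37, 4) again — its k=1 value — and the period has length 5.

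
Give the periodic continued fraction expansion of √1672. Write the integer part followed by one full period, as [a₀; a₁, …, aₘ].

[40; 1, 8, 10, 8, 1, 80]

a₀ = ⌊√1672⌋ = 40.
With m₀=0, d₀=1 and mₖ₊₁ = dₖaₖ − mₖ, dₖ₊₁ = (n − mₖ₊₁²)/dₖ, aₖ₊₁ = ⌊(a₀+mₖ₊₁)/dₖ₊₁⌋:
  k=1: m=40, d=72, a=1
  k=2: m=32, d=9, a=8
  k=3: m=40, d=8, a=10
  k=4: m=40, d=9, a=8
  k=5: m=32, d=72, a=1
  k=6: m=40, d=1, a=80
d=1 and a=2a₀=80 at k=6, so the next step gives (m, d) = (40, 72) again — its k=1 value — and the period has length 6.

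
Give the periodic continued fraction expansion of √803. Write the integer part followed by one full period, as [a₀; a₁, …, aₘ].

a₀ = ⌊√803⌋ = 28.
With m₀=0, d₀=1 and mₖ₊₁ = dₖaₖ − mₖ, dₖ₊₁ = (n − mₖ₊₁²)/dₖ, aₖ₊₁ = ⌊(a₀+mₖ₊₁)/dₖ₊₁⌋:
  k=1: m=28, d=19, a=2
  k=2: m=10, d=37, a=1
  k=3: m=27, d=2, a=27
  k=4: m=27, d=37, a=1
  k=5: m=10, d=19, a=2
  k=6: m=28, d=1, a=56
d=1 and a=2a₀=56 at k=6, so the next step gives (m, d) = (28, 19) again — its k=1 value — and the period has length 6.

[28; 2, 1, 27, 1, 2, 56]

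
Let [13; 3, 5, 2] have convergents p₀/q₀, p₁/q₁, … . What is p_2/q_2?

213/16

Using pₖ = aₖpₖ₋₁ + pₖ₋₂, qₖ = aₖqₖ₋₁ + qₖ₋₂ (with p₋₁=1, p₋₂=0, q₋₁=0, q₋₂=1):
  k=0: a=13, p=13, q=1
  k=1: a=3, p=40, q=3
  k=2: a=5, p=213, q=16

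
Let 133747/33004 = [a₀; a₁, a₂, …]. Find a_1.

19

133747 = 4·33004 + 1731   →  a_0 = 4
33004 = 19·1731 + 115   →  a_1 = 19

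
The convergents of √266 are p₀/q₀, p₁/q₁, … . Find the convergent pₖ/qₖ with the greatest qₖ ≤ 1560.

√266 = [16; 3, 4, 3, 32, …] (period length 4).
Convergents:
  p_0/q_0 = 16/1
  p_1/q_1 = 49/3
  p_2/q_2 = 212/13
  p_3/q_3 = 685/42
  p_4/q_4 = 22132/1357
  p_5/q_5 = 67081/4113
q_4 = 1357 ≤ 1560 < 4113 = q_5, so the answer is 22132/1357.

22132/1357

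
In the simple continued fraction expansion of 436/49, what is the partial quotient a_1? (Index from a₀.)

1

436 = 8·49 + 44   →  a_0 = 8
49 = 1·44 + 5   →  a_1 = 1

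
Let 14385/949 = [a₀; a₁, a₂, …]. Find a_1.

14385 = 15·949 + 150   →  a_0 = 15
949 = 6·150 + 49   →  a_1 = 6

6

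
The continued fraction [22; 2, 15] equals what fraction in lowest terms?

697/31

Fold from the inside: start with 15/1.
  2 + 1/15 = 31/15
  22 + 15/31 = 697/31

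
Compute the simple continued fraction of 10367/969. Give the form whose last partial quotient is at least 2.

[10; 1, 2, 3, 7, 6, 2]

10367 = 10·969 + 677
969 = 1·677 + 292
677 = 2·292 + 93
292 = 3·93 + 13
93 = 7·13 + 2
13 = 6·2 + 1
2 = 2·1 + 0  (stop)
So 10367/969 = [10; 1, 2, 3, 7, 6, 2].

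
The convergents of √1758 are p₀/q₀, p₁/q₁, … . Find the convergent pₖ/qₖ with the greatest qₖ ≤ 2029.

√1758 = [41; 1, 12, 1, 82, …] (period length 4).
Convergents:
  p_0/q_0 = 41/1
  p_1/q_1 = 42/1
  p_2/q_2 = 545/13
  p_3/q_3 = 587/14
  p_4/q_4 = 48679/1161
  p_5/q_5 = 49266/1175
  p_6/q_6 = 639871/15261
q_5 = 1175 ≤ 2029 < 15261 = q_6, so the answer is 49266/1175.

49266/1175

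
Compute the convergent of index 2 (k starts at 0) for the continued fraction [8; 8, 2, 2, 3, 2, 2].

138/17

Using pₖ = aₖpₖ₋₁ + pₖ₋₂, qₖ = aₖqₖ₋₁ + qₖ₋₂ (with p₋₁=1, p₋₂=0, q₋₁=0, q₋₂=1):
  k=0: a=8, p=8, q=1
  k=1: a=8, p=65, q=8
  k=2: a=2, p=138, q=17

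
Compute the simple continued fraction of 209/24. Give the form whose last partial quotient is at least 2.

209 = 8×24 + 17
24 = 1×17 + 7
17 = 2×7 + 3
7 = 2×3 + 1
3 = 3×1 + 0  (stop)
So 209/24 = [8; 1, 2, 2, 3].

[8; 1, 2, 2, 3]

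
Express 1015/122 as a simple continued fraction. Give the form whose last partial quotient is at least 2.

[8; 3, 7, 1, 4]

1015 = 8×122 + 39
122 = 3×39 + 5
39 = 7×5 + 4
5 = 1×4 + 1
4 = 4×1 + 0  (stop)
So 1015/122 = [8; 3, 7, 1, 4].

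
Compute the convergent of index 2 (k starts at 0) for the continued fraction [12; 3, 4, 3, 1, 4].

Using pₖ = aₖpₖ₋₁ + pₖ₋₂, qₖ = aₖqₖ₋₁ + qₖ₋₂ (with p₋₁=1, p₋₂=0, q₋₁=0, q₋₂=1):
  k=0: a=12, p=12, q=1
  k=1: a=3, p=37, q=3
  k=2: a=4, p=160, q=13

160/13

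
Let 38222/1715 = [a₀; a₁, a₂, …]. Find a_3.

38222 = 22·1715 + 492   →  a_0 = 22
1715 = 3·492 + 239   →  a_1 = 3
492 = 2·239 + 14   →  a_2 = 2
239 = 17·14 + 1   →  a_3 = 17

17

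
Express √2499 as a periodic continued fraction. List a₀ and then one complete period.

[49; 1, 98]

a₀ = ⌊√2499⌋ = 49.
With m₀=0, d₀=1 and mₖ₊₁ = dₖaₖ − mₖ, dₖ₊₁ = (n − mₖ₊₁²)/dₖ, aₖ₊₁ = ⌊(a₀+mₖ₊₁)/dₖ₊₁⌋:
  k=1: m=49, d=98, a=1
  k=2: m=49, d=1, a=98
d=1 and a=2a₀=98 at k=2, so the next step gives (m, d) = (49, 98) again — its k=1 value — and the period has length 2.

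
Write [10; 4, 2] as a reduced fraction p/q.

92/9

Fold from the inside: start with 2/1.
  4 + 1/2 = 9/2
  10 + 2/9 = 92/9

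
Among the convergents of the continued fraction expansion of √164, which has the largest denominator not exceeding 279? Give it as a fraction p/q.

√164 = [12; 1, 4, 6, 4, 1, 24, …] (period length 6).
Convergents:
  p_0/q_0 = 12/1
  p_1/q_1 = 13/1
  p_2/q_2 = 64/5
  p_3/q_3 = 397/31
  p_4/q_4 = 1652/129
  p_5/q_5 = 2049/160
  p_6/q_6 = 50828/3969
q_5 = 160 ≤ 279 < 3969 = q_6, so the answer is 2049/160.

2049/160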